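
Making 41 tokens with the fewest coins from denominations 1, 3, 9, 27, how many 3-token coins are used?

Greedy: take as many of the largest coin as possible, then repeat with the remainder.
41 = 1×27 + 1×9 + 1×3 + 2×1
Count of 3: 1

1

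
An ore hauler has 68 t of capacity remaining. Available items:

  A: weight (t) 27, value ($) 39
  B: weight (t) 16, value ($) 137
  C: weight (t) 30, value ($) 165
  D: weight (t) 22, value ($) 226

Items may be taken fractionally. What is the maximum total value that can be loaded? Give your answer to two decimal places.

528.00

Greedy by value/weight ratio, highest first.
Ratios (sorted): D 10.27, B 8.56, C 5.50, A 1.44
take D (22 @ 226); take B (16 @ 137); take C (30 @ 165). Capacity used 68/68.
Total value = 528.00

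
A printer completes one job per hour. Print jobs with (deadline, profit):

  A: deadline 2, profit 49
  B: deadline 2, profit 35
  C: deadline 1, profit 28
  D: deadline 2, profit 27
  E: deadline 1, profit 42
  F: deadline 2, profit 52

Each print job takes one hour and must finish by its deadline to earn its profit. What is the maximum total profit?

Profit order: F=52 A=49 E=42 B=35 C=28 D=27
Assign: F→slot 2, A→slot 1, E skipped, B skipped, C skipped, D skipped.
Slots: [1:A] [2:F]
Profit = 49 + 52 = 101

101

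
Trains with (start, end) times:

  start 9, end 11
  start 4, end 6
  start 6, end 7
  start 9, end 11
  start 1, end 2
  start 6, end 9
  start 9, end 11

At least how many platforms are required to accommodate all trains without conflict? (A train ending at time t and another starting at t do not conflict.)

Count concurrent intervals with a sweep; the peak is the room count.
starts: [1, 4, 6, 6, 9, 9, 9]
ends:   [2, 6, 7, 9, 11, 11, 11]
s1→1 e2→0 s4→1 e6→0 s6→1 s6→2 e7→1 e9→0 s9→1 s9→2 s9→3  — peak 3.

3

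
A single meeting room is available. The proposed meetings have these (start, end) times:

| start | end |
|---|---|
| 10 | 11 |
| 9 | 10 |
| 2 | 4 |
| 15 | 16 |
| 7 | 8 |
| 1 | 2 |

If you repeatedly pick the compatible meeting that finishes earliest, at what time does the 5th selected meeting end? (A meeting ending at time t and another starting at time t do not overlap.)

Sort by end time and greedily take each interval whose start is ≥ the last chosen end.
Sorted by end: (1,2)  (2,4)  (7,8)  (9,10)  (10,11)  (15,16)
take (1,2); take (2,4); take (7,8); take (9,10); take (10,11); take (15,16).
Selected: (1,2) (2,4) (7,8) (9,10) (10,11) (15,16)

11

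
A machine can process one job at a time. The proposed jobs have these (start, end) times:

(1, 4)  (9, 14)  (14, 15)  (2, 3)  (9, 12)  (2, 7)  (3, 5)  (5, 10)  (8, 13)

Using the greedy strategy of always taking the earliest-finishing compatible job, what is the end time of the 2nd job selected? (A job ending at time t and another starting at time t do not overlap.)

Greedy by earliest finish: after sorting by end time, pick each interval compatible with the last pick.
By end time: (2,3), (1,4), (3,5), (2,7), (5,10), (9,12), (8,13), (9,14), (14,15).
Pick (2,3); next start ≥ 3 → (3,5); next start ≥ 5 → (5,10); next start ≥ 10 → (14,15).
Selected: (2,3) (3,5) (5,10) (14,15)

5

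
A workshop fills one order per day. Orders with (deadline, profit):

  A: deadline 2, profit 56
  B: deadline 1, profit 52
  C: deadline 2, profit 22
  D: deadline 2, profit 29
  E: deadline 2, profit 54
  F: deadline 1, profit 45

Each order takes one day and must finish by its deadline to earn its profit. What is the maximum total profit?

110

By profit: A(d2,56), E(d2,54), B(d1,52), F(d1,45), D(d2,29), C(d2,22)
A→slot 2; E→slot 1; B skipped; F skipped; D skipped; C skipped.
Profit = 54 + 56 = 110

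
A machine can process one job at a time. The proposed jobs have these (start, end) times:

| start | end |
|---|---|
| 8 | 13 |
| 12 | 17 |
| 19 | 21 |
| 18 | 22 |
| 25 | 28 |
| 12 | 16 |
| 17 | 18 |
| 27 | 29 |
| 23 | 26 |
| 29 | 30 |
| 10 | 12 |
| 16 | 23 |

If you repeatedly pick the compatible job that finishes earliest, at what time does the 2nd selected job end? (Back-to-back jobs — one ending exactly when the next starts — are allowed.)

16

Order by finish time; keep every interval that doesn't clash with the previous kept one.
Sorted by end: (10,12)  (8,13)  (12,16)  (12,17)  (17,18)  (19,21)  (18,22)  (16,23)  (23,26)  (25,28)  (27,29)  (29,30)
take (10,12); skip (8,13); take (12,16); skip (12,17); take (17,18); take (19,21); take (23,26); take (27,29); take (29,30).
Selected: (10,12) (12,16) (17,18) (19,21) (23,26) (27,29) (29,30)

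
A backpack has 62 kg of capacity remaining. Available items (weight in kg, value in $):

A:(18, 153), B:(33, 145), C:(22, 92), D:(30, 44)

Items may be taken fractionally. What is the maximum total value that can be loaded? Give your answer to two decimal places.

344.00

Sort by value per unit weight and fill in that order.
Ratios (sorted): A 8.50, B 4.39, C 4.18, D 1.47
take A (18 @ 153); take B (33 @ 145); take 11/22 of C → 46.00. Capacity used 62/62.
Total value = 344.00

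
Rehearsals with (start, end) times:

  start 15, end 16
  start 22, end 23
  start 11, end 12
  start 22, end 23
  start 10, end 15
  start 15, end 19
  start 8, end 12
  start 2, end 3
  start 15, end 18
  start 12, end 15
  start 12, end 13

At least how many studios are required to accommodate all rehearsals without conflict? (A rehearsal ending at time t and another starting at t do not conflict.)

3

The answer is the maximum number of intervals overlapping at any instant.
Events (time:±→running): 2:+→1 3:-→0 8:+→1 10:+→2 11:+→3 … peak 3.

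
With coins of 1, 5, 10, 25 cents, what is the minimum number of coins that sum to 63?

6

63 − 2×25→13 − 1×10→3 − 3×1→0
Total coins = 2 + 1 + 3 = 6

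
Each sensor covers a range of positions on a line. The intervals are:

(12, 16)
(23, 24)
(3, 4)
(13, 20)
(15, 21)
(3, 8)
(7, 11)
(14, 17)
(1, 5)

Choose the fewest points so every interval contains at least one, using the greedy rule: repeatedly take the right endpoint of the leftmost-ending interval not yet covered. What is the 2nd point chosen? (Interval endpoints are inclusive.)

11

Process intervals by earliest right end; each time one isn't hit yet, stab at its right endpoint.
By right end: [3,4]  [1,5]  [3,8]  [7,11]  [12,16]  [14,17]  [13,20]  [15,21]  [23,24]
[3,4] uncovered → point at 4; [7,11] uncovered → point at 11; [12,16] uncovered → point at 16; [23,24] uncovered → point at 24.
Points: 4, 11, 16, 24 (4 total).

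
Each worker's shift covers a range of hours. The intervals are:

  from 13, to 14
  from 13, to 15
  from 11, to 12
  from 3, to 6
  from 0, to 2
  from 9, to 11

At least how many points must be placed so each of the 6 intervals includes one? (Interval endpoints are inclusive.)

By right end: [0,2]  [3,6]  [9,11]  [11,12]  [13,14]  [13,15]
[0,2] uncovered → point at 2; [3,6] uncovered → point at 6; [9,11] uncovered → point at 11; [13,14] uncovered → point at 14.
Points: 2, 6, 11, 14 (4 total).

4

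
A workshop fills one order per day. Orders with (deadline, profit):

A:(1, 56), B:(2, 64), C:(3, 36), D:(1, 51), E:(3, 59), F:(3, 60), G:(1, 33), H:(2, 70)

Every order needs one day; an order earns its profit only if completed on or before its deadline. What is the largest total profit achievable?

Profit order: H=70 B=64 F=60 E=59 A=56 D=51 C=36 G=33
Assign: H→slot 2, B→slot 1, F→slot 3, E skipped, A skipped, D skipped, C skipped, G skipped.
Slots: [1:B] [2:H] [3:F]
Profit = 64 + 70 + 60 = 194

194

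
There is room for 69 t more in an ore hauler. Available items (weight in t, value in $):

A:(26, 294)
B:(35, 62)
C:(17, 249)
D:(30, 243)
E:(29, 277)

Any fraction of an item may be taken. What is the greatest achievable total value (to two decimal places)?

Order: C (249/17=14.65) > A (294/26=11.31) > E (277/29=9.55) > D (243/30=8.10) > B (62/35=1.77)
Fill: take C (17 @ 249) → take A (26 @ 294) → take 26/29 of E → 248.34; 69/69 used.
Total value = 791.34

791.34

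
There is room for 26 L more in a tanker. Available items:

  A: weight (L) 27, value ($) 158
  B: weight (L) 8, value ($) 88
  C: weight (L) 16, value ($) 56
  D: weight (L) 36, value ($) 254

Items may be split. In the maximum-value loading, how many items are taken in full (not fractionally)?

Order: B (88/8=11.00) > D (254/36=7.06) > A (158/27=5.85) > C (56/16=3.50)
Fill: take B (8 @ 88) → take 18/36 of D → 127.00; 26/26 used.
1 item(s) taken whole; one partial (take 18/36 of D).

1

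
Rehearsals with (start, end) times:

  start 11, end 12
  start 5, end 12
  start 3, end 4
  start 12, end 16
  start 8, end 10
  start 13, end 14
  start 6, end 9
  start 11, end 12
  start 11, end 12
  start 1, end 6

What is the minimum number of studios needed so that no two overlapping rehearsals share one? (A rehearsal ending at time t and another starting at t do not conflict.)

4

The answer is the maximum number of intervals overlapping at any instant.
starts: [1, 3, 5, 6, 8, 11, 11, 11, 12, 13]
ends:   [4, 6, 9, 10, 12, 12, 12, 12, 14, 16]
s1→1 s3→2 e4→1 s5→2 e6→1 s6→2 s8→3 e9→2 e10→1 s11→2 s11→3 s11→4  — peak 4.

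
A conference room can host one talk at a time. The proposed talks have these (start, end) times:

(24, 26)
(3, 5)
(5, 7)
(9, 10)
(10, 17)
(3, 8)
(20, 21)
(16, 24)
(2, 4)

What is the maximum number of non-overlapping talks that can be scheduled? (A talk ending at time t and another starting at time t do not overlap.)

6

Sorted by end: (2,4)  (3,5)  (5,7)  (3,8)  (9,10)  (10,17)  (20,21)  (16,24)  (24,26)
take (2,4); take (5,7); take (9,10); take (10,17); take (20,21); take (24,26).
Selected 6 talks.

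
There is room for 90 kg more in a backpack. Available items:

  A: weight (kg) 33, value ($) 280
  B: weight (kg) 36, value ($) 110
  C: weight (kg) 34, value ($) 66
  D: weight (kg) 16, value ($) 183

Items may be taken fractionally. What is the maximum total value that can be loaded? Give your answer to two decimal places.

582.71

Greedy by value/weight ratio, highest first.
Ratios (sorted): D 11.44, A 8.48, B 3.06, C 1.94
take D (16 @ 183); take A (33 @ 280); take B (36 @ 110); take 5/34 of C → 9.71. Capacity used 90/90.
Total value = 582.71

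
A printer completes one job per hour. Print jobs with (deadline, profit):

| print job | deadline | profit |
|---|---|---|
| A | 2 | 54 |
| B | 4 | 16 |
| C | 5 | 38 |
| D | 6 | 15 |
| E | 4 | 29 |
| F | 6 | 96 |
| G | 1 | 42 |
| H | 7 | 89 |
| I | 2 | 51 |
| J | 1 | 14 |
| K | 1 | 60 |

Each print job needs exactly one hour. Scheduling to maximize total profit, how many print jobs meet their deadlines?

Take jobs in profit order; each goes to the latest open slot no later than its deadline.
By profit: F(d6,96), H(d7,89), K(d1,60), A(d2,54), I(d2,51), G(d1,42), C(d5,38), E(d4,29), B(d4,16), D(d6,15), J(d1,14)
F→slot 6; H→slot 7; K→slot 1; A→slot 2; I skipped; G skipped; C→slot 5; E→slot 4; B→slot 3; D skipped; J skipped.
7 of 11 scheduled.

7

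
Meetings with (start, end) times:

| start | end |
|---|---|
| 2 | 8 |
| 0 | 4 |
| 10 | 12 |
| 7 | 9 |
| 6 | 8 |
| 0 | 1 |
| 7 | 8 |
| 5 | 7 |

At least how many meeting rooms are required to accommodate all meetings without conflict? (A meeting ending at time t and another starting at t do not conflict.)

4

starts: [0, 0, 2, 5, 6, 7, 7, 10]
ends:   [1, 4, 7, 8, 8, 8, 9, 12]
s0→1 s0→2 e1→1 s2→2 e4→1 s5→2 s6→3 e7→2 s7→3 s7→4  — peak 4.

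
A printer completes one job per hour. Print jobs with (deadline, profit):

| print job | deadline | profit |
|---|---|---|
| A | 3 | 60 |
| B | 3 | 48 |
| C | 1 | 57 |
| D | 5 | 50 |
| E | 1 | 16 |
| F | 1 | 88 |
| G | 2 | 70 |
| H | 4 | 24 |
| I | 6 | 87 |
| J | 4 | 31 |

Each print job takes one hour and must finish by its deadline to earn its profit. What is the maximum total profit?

386

Profit order: F=88 I=87 G=70 A=60 C=57 D=50 B=48 J=31 H=24 E=16
Assign: F→slot 1, I→slot 6, G→slot 2, A→slot 3, C skipped, D→slot 5, B skipped, J→slot 4, H skipped, E skipped.
Slots: [1:F] [2:G] [3:A] [4:J] [5:D] [6:I]
Profit = 88 + 70 + 60 + 31 + 50 + 87 = 386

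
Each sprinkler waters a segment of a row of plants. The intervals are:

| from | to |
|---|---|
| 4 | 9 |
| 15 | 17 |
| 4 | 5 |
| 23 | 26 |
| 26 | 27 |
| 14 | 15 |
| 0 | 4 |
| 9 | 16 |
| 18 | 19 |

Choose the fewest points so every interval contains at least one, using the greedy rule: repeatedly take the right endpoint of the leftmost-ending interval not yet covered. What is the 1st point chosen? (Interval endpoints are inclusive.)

4

Sorted: [0,4] [4,5] [4,9] [14,15] [9,16] [15,17] [18,19] [23,26] [26,27]
{[0,4],[4,5],[4,9]} hit by 4; {[14,15],[9,16],[15,17]} hit by 15; {[18,19]} hit by 19; {[23,26],[26,27]} hit by 26.
Points: 4, 15, 19, 26 (4 total).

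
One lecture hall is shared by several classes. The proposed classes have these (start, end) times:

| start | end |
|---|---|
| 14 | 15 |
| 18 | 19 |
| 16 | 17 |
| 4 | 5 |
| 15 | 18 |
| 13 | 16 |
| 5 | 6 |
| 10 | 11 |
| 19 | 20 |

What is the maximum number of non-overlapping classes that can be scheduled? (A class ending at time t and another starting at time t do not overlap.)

Order by finish time; keep every interval that doesn't clash with the previous kept one.
By end time: (4,5), (5,6), (10,11), (14,15), (13,16), (16,17), (15,18), (18,19), (19,20).
Pick (4,5); next start ≥ 5 → (5,6); next start ≥ 6 → (10,11); next start ≥ 11 → (14,15); next start ≥ 15 → (16,17); next start ≥ 17 → (18,19); next start ≥ 19 → (19,20).
Selected 7 classes.

7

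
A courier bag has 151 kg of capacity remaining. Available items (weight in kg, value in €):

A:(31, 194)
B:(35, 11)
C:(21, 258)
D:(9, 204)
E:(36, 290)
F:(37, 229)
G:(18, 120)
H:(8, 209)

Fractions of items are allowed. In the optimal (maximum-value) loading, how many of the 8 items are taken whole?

6

Sort by value per unit weight and fill in that order.
Ratios (sorted): H 26.12, D 22.67, C 12.29, E 8.06, G 6.67, A 6.26, F 6.19, B 0.31
take H (8 @ 209); take D (9 @ 204); take C (21 @ 258); take E (36 @ 290); take G (18 @ 120); take A (31 @ 194); take 28/37 of F → 173.30. Capacity used 151/151.
6 item(s) taken whole; one partial (take 28/37 of F).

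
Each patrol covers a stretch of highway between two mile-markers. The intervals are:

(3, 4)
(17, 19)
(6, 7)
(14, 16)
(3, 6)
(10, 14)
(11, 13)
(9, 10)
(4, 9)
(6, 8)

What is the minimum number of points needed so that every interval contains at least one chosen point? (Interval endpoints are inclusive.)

Sort by right endpoint; whenever an interval is uncovered, place a point at its right end.
Sorted: [3,4] [3,6] [6,7] [6,8] [4,9] [9,10] [11,13] [10,14] [14,16] [17,19]
{[3,4],[3,6]} hit by 4; {[6,7],[6,8],[4,9]} hit by 7; {[9,10]} hit by 10; {[11,13],[10,14]} hit by 13; {[14,16]} hit by 16; {[17,19]} hit by 19.
Points: 4, 7, 10, 13, 16, 19 (6 total).

6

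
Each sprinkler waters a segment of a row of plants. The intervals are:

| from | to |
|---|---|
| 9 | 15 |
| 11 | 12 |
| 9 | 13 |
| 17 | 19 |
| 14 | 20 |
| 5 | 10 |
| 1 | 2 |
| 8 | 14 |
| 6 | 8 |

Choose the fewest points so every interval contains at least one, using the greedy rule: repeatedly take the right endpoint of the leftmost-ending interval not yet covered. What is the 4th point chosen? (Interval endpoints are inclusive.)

Sort by right endpoint; whenever an interval is uncovered, place a point at its right end.
Sorted: [1,2] [6,8] [5,10] [11,12] [9,13] [8,14] [9,15] [17,19] [14,20]
{[1,2]} hit by 2; {[6,8],[5,10]} hit by 8; {[11,12],[9,13],[8,14],[9,15]} hit by 12; {[17,19],[14,20]} hit by 19.
Points: 2, 8, 12, 19 (4 total).

19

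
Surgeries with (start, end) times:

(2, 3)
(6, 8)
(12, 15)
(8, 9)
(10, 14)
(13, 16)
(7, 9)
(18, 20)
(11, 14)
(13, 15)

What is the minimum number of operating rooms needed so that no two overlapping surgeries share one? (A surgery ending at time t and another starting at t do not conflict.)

5

Events (time:±→running): 2:+→1 3:-→0 6:+→1 7:+→2 8:-→1 8:+→2 9:-→1 9:-→0 10:+→1 11:+→2 12:+→3 13:+→4 13:+→5 … peak 5.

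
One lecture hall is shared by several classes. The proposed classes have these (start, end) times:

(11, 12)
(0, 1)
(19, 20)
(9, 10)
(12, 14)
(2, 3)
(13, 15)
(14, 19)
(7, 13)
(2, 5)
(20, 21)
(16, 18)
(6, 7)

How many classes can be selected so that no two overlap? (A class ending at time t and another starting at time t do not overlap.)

9

Order by finish time; keep every interval that doesn't clash with the previous kept one.
By end time: (0,1), (2,3), (2,5), (6,7), (9,10), (11,12), (7,13), (12,14), (13,15), (16,18), (14,19), (19,20), (20,21).
Pick (0,1); next start ≥ 1 → (2,3); next start ≥ 3 → (6,7); next start ≥ 7 → (9,10); next start ≥ 10 → (11,12); next start ≥ 12 → (12,14); next start ≥ 14 → (16,18); next start ≥ 18 → (19,20); next start ≥ 20 → (20,21).
Selected 9 classes.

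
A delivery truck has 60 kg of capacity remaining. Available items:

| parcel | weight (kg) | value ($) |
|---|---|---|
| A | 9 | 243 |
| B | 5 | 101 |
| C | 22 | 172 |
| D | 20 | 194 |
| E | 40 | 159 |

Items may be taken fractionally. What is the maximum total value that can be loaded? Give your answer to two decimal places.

Sort by value per unit weight and fill in that order.
Order: A (243/9=27.00) > B (101/5=20.20) > D (194/20=9.70) > C (172/22=7.82) > E (159/40=3.98)
Fill: take A (9 @ 243) → take B (5 @ 101) → take D (20 @ 194) → take C (22 @ 172) → take 4/40 of E → 15.90; 60/60 used.
Total value = 725.90

725.90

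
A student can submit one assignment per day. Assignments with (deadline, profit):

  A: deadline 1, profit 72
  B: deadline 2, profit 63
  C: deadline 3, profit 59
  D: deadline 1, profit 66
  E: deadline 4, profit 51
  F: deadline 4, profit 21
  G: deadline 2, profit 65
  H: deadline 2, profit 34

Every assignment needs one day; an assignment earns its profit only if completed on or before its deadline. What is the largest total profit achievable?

247

Profit order: A=72 D=66 G=65 B=63 C=59 E=51 H=34 F=21
Assign: A→slot 1, D skipped, G→slot 2, B skipped, C→slot 3, E→slot 4, H skipped, F skipped.
Slots: [1:A] [2:G] [3:C] [4:E]
Profit = 72 + 65 + 59 + 51 = 247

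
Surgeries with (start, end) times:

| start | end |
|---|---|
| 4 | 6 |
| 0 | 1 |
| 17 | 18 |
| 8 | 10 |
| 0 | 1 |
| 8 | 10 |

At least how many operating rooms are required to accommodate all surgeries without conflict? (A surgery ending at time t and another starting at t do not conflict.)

2

Count concurrent intervals with a sweep; the peak is the room count.
starts: [0, 0, 4, 8, 8, 17]
ends:   [1, 1, 6, 10, 10, 18]
s0→1 s0→2  — peak 2.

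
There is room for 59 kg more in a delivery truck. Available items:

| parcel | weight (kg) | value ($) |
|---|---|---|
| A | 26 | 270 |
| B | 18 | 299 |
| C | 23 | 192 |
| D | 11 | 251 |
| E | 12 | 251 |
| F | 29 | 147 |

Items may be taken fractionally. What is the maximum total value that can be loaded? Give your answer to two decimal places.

Greedy by value/weight ratio, highest first.
Ratios (sorted): D 22.82, E 20.92, B 16.61, A 10.38, C 8.35, F 5.07
take D (11 @ 251); take E (12 @ 251); take B (18 @ 299); take 18/26 of A → 186.92. Capacity used 59/59.
Total value = 987.92

987.92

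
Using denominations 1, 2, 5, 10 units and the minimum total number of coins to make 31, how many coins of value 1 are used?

1

31 = 3×10 + 1×1
Count of 1: 1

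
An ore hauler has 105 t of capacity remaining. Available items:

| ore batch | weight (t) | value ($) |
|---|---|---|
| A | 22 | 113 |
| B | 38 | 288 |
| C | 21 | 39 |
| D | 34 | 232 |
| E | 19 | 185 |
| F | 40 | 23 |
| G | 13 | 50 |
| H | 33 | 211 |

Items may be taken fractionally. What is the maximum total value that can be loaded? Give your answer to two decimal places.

Order: E (185/19=9.74) > B (288/38=7.58) > D (232/34=6.82) > H (211/33=6.39) > A (113/22=5.14) > G (50/13=3.85) > C (39/21=1.86) > F (23/40=0.57)
Fill: take E (19 @ 185) → take B (38 @ 288) → take D (34 @ 232) → take 14/33 of H → 89.52; 105/105 used.
Total value = 794.52

794.52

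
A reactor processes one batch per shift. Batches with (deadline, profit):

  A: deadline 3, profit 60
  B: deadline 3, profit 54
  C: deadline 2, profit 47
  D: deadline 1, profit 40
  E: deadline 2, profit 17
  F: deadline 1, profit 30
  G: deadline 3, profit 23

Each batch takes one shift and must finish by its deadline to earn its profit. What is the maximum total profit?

Sort by profit descending; place each in the latest free slot ≤ its deadline.
Profit order: A=60 B=54 C=47 D=40 F=30 G=23 E=17
Assign: A→slot 3, B→slot 2, C→slot 1, D skipped, F skipped, G skipped, E skipped.
Slots: [1:C] [2:B] [3:A]
Profit = 47 + 54 + 60 = 161

161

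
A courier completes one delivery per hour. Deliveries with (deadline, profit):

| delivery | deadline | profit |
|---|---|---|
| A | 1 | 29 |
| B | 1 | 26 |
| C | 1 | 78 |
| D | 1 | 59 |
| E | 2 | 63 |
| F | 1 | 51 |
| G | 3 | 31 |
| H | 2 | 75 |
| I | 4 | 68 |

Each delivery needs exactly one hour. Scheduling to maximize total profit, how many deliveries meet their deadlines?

4

Profit order: C=78 H=75 I=68 E=63 D=59 F=51 G=31 A=29 B=26
Assign: C→slot 1, H→slot 2, I→slot 4, E skipped, D skipped, F skipped, G→slot 3, A skipped, B skipped.
Slots: [1:C] [2:H] [3:G] [4:I]
4 of 9 scheduled.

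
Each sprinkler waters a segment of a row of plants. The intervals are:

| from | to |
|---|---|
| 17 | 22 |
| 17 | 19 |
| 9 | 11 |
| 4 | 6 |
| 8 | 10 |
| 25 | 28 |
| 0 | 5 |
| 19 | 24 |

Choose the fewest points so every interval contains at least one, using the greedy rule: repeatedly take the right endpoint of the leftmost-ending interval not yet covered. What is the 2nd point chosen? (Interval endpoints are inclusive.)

10

By right end: [0,5]  [4,6]  [8,10]  [9,11]  [17,19]  [17,22]  [19,24]  [25,28]
[0,5] uncovered → point at 5; [8,10] uncovered → point at 10; [17,19] uncovered → point at 19; [25,28] uncovered → point at 28.
Points: 5, 10, 19, 28 (4 total).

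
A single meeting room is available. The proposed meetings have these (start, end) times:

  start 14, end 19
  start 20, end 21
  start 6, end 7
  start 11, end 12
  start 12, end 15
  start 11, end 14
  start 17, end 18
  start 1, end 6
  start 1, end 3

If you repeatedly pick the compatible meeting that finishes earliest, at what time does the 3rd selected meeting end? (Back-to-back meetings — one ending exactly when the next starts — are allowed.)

Sorted by end: (1,3)  (1,6)  (6,7)  (11,12)  (11,14)  (12,15)  (17,18)  (14,19)  (20,21)
take (1,3); take (6,7); take (11,12); take (12,15); take (17,18); skip (14,19); take (20,21).
Selected: (1,3) (6,7) (11,12) (12,15) (17,18) (20,21)

12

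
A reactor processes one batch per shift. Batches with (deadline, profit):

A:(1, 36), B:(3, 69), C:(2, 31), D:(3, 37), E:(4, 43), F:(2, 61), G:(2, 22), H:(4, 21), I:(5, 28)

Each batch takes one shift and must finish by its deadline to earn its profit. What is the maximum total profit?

By profit: B(d3,69), F(d2,61), E(d4,43), D(d3,37), A(d1,36), C(d2,31), I(d5,28), G(d2,22), H(d4,21)
B→slot 3; F→slot 2; E→slot 4; D→slot 1; A skipped; C skipped; I→slot 5; G skipped; H skipped.
Profit = 37 + 61 + 69 + 43 + 28 = 238

238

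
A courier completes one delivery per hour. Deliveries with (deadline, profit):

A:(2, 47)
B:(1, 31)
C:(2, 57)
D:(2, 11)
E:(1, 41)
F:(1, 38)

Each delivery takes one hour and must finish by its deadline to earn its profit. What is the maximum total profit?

104

Sort by profit descending; place each in the latest free slot ≤ its deadline.
Profit order: C=57 A=47 E=41 F=38 B=31 D=11
Assign: C→slot 2, A→slot 1, E skipped, F skipped, B skipped, D skipped.
Slots: [1:A] [2:C]
Profit = 47 + 57 = 104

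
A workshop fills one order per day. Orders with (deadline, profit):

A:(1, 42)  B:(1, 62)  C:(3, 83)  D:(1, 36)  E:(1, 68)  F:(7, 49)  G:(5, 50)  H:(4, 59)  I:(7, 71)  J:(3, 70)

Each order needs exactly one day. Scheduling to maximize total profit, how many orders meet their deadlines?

7

Take jobs in profit order; each goes to the latest open slot no later than its deadline.
By profit: C(d3,83), I(d7,71), J(d3,70), E(d1,68), B(d1,62), H(d4,59), G(d5,50), F(d7,49), A(d1,42), D(d1,36)
C→slot 3; I→slot 7; J→slot 2; E→slot 1; B skipped; H→slot 4; G→slot 5; F→slot 6; A skipped; D skipped.
7 of 10 scheduled.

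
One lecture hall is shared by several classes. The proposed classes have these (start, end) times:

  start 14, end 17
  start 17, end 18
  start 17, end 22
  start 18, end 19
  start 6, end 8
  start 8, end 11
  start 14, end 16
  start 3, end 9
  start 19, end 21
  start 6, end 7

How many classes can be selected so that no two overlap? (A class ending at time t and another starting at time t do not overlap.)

Sort by end time and greedily take each interval whose start is ≥ the last chosen end.
Sorted by end: (6,7)  (6,8)  (3,9)  (8,11)  (14,16)  (14,17)  (17,18)  (18,19)  (19,21)  (17,22)
take (6,7); skip (6,8); take (8,11); take (14,16); take (17,18); take (18,19); take (19,21); skip (17,22).
Selected 6 classes.

6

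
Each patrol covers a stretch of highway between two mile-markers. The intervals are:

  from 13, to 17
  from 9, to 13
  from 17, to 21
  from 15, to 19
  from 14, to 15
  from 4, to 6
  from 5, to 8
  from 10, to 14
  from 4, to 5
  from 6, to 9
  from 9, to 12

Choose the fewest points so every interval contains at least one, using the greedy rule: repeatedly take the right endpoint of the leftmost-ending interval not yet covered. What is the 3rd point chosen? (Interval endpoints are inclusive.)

Sort by right endpoint; whenever an interval is uncovered, place a point at its right end.
By right end: [4,5]  [4,6]  [5,8]  [6,9]  [9,12]  [9,13]  [10,14]  [14,15]  [13,17]  [15,19]  [17,21]
[4,5] uncovered → point at 5; [6,9] uncovered → point at 9; [10,14] uncovered → point at 14; [15,19] uncovered → point at 19.
Points: 5, 9, 14, 19 (4 total).

14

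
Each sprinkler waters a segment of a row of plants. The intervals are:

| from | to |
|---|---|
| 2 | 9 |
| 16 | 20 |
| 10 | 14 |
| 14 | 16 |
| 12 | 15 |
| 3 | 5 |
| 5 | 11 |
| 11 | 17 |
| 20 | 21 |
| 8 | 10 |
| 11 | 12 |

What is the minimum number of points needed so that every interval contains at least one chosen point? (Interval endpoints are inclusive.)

Process intervals by earliest right end; each time one isn't hit yet, stab at its right endpoint.
Sorted: [3,5] [2,9] [8,10] [5,11] [11,12] [10,14] [12,15] [14,16] [11,17] [16,20] [20,21]
{[3,5],[2,9]} hit by 5; {[8,10],[5,11]} hit by 10; {[11,12],[10,14],[12,15]} hit by 12; {[14,16],[11,17],[16,20]} hit by 16; {[20,21]} hit by 21.
Points: 5, 10, 12, 16, 21 (5 total).

5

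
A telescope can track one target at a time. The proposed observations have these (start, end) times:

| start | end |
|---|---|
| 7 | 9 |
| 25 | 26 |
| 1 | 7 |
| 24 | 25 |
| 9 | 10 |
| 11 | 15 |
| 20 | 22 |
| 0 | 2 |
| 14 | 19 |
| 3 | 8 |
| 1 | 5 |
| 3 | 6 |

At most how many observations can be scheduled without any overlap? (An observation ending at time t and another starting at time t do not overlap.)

Sort by end time and greedily take each interval whose start is ≥ the last chosen end.
By end time: (0,2), (1,5), (3,6), (1,7), (3,8), (7,9), (9,10), (11,15), (14,19), (20,22), (24,25), (25,26).
Pick (0,2); next start ≥ 2 → (3,6); next start ≥ 6 → (7,9); next start ≥ 9 → (9,10); next start ≥ 10 → (11,15); next start ≥ 15 → (20,22); next start ≥ 22 → (24,25); next start ≥ 25 → (25,26).
Selected 8 observations.

8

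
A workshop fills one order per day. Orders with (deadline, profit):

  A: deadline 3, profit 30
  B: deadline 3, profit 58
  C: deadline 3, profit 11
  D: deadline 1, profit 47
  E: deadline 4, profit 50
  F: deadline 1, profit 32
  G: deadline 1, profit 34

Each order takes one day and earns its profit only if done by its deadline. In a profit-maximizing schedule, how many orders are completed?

4

Take jobs in profit order; each goes to the latest open slot no later than its deadline.
Profit order: B=58 E=50 D=47 G=34 F=32 A=30 C=11
Assign: B→slot 3, E→slot 4, D→slot 1, G skipped, F skipped, A→slot 2, C skipped.
Slots: [1:D] [2:A] [3:B] [4:E]
4 of 7 scheduled.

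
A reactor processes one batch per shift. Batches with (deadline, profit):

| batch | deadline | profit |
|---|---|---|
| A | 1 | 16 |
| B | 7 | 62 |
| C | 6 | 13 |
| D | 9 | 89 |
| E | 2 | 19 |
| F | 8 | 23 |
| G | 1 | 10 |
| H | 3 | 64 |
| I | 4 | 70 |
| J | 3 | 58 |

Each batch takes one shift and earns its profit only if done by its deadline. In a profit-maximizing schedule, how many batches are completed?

Sort by profit descending; place each in the latest free slot ≤ its deadline.
By profit: D(d9,89), I(d4,70), H(d3,64), B(d7,62), J(d3,58), F(d8,23), E(d2,19), A(d1,16), C(d6,13), G(d1,10)
D→slot 9; I→slot 4; H→slot 3; B→slot 7; J→slot 2; F→slot 8; E→slot 1; A skipped; C→slot 6; G skipped.
8 of 10 scheduled.

8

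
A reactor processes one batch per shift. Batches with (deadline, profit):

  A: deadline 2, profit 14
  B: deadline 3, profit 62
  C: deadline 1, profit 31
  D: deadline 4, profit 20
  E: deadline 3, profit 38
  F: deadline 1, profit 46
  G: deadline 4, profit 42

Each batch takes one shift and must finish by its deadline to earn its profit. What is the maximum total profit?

Profit order: B=62 F=46 G=42 E=38 C=31 D=20 A=14
Assign: B→slot 3, F→slot 1, G→slot 4, E→slot 2, C skipped, D skipped, A skipped.
Slots: [1:F] [2:E] [3:B] [4:G]
Profit = 46 + 38 + 62 + 42 = 188

188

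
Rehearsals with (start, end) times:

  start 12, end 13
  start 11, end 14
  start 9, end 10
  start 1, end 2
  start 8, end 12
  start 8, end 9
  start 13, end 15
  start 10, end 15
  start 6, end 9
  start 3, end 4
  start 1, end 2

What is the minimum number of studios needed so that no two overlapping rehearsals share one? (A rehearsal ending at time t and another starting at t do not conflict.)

3

Count concurrent intervals with a sweep; the peak is the room count.
starts: [1, 1, 3, 6, 8, 8, 9, 10, 11, 12, 13]
ends:   [2, 2, 4, 9, 9, 10, 12, 13, 14, 15, 15]
s1→1 s1→2 e2→1 e2→0 s3→1 e4→0 s6→1 s8→2 s8→3  — peak 3.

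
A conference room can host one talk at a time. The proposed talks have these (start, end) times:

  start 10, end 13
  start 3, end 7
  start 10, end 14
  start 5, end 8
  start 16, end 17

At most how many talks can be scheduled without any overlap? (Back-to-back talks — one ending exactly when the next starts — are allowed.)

Greedy by earliest finish: after sorting by end time, pick each interval compatible with the last pick.
By end time: (3,7), (5,8), (10,13), (10,14), (16,17).
Pick (3,7); next start ≥ 7 → (10,13); next start ≥ 13 → (16,17).
Selected 3 talks.

3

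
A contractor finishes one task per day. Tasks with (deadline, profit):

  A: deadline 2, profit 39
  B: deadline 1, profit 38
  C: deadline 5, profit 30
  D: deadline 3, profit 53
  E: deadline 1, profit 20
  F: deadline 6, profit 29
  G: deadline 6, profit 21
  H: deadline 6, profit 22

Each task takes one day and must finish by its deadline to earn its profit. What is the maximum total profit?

Sort by profit descending; place each in the latest free slot ≤ its deadline.
Profit order: D=53 A=39 B=38 C=30 F=29 H=22 G=21 E=20
Assign: D→slot 3, A→slot 2, B→slot 1, C→slot 5, F→slot 6, H→slot 4, G skipped, E skipped.
Slots: [1:B] [2:A] [3:D] [4:H] [5:C] [6:F]
Profit = 38 + 39 + 53 + 22 + 30 + 29 = 211

211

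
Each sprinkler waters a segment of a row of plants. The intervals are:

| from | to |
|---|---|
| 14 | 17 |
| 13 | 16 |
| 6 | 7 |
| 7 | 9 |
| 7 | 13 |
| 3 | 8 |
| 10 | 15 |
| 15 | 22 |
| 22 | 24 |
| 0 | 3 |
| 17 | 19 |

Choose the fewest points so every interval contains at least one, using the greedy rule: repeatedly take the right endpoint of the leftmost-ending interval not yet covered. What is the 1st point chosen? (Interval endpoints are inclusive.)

3

Sort by right endpoint; whenever an interval is uncovered, place a point at its right end.
By right end: [0,3]  [6,7]  [3,8]  [7,9]  [7,13]  [10,15]  [13,16]  [14,17]  [17,19]  [15,22]  [22,24]
[0,3] uncovered → point at 3; [6,7] uncovered → point at 7; [10,15] uncovered → point at 15; [17,19] uncovered → point at 19; [22,24] uncovered → point at 24.
Points: 3, 7, 15, 19, 24 (5 total).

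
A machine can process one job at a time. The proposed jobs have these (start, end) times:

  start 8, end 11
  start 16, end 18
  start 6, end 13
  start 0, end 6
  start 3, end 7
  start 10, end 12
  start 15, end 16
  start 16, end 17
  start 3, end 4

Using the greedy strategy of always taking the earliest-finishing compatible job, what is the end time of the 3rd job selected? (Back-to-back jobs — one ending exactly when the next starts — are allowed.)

16

Sort by end time and greedily take each interval whose start is ≥ the last chosen end.
By end time: (3,4), (0,6), (3,7), (8,11), (10,12), (6,13), (15,16), (16,17), (16,18).
Pick (3,4); next start ≥ 4 → (8,11); next start ≥ 11 → (15,16); next start ≥ 16 → (16,17).
Selected: (3,4) (8,11) (15,16) (16,17)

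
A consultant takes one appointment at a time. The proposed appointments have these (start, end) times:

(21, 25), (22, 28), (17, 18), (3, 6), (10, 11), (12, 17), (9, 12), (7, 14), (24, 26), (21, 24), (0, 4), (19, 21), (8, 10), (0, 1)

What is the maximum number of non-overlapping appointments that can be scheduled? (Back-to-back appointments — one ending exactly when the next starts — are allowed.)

Greedy by earliest finish: after sorting by end time, pick each interval compatible with the last pick.
By end time: (0,1), (0,4), (3,6), (8,10), (10,11), (9,12), (7,14), (12,17), (17,18), (19,21), (21,24), (21,25), (24,26), (22,28).
Pick (0,1); next start ≥ 1 → (3,6); next start ≥ 6 → (8,10); next start ≥ 10 → (10,11); next start ≥ 11 → (12,17); next start ≥ 17 → (17,18); next start ≥ 18 → (19,21); next start ≥ 21 → (21,24); next start ≥ 24 → (24,26).
Selected 9 appointments.

9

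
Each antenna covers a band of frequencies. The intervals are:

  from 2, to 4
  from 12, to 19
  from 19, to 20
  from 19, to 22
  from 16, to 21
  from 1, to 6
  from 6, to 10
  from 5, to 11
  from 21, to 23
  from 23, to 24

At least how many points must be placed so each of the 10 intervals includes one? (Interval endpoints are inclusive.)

4

Sort by right endpoint; whenever an interval is uncovered, place a point at its right end.
By right end: [2,4]  [1,6]  [6,10]  [5,11]  [12,19]  [19,20]  [16,21]  [19,22]  [21,23]  [23,24]
[2,4] uncovered → point at 4; [6,10] uncovered → point at 10; [12,19] uncovered → point at 19; [21,23] uncovered → point at 23.
Points: 4, 10, 19, 23 (4 total).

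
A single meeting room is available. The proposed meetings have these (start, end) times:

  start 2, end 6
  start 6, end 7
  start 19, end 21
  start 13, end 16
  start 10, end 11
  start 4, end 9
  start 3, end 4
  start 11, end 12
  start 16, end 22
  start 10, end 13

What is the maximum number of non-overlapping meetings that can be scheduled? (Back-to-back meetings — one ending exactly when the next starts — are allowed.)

Order by finish time; keep every interval that doesn't clash with the previous kept one.
Sorted by end: (3,4)  (2,6)  (6,7)  (4,9)  (10,11)  (11,12)  (10,13)  (13,16)  (19,21)  (16,22)
take (3,4); take (6,7); skip (4,9); take (10,11); take (11,12); take (13,16); take (19,21); skip (16,22).
Selected 6 meetings.

6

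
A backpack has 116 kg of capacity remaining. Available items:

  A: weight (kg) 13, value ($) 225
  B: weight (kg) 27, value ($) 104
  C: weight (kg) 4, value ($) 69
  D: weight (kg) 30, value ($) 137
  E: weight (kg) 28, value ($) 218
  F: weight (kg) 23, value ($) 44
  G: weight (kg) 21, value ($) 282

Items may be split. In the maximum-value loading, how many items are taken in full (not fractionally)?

5

Order: A (225/13=17.31) > C (69/4=17.25) > G (282/21=13.43) > E (218/28=7.79) > D (137/30=4.57) > B (104/27=3.85) > F (44/23=1.91)
Fill: take A (13 @ 225) → take C (4 @ 69) → take G (21 @ 282) → take E (28 @ 218) → take D (30 @ 137) → take 20/27 of B → 77.04; 116/116 used.
5 item(s) taken whole; one partial (take 20/27 of B).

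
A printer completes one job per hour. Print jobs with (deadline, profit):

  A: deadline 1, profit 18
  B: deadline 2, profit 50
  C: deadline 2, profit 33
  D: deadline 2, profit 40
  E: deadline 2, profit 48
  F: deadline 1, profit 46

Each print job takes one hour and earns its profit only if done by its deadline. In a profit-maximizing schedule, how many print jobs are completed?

Sort by profit descending; place each in the latest free slot ≤ its deadline.
By profit: B(d2,50), E(d2,48), F(d1,46), D(d2,40), C(d2,33), A(d1,18)
B→slot 2; E→slot 1; F skipped; D skipped; C skipped; A skipped.
2 of 6 scheduled.

2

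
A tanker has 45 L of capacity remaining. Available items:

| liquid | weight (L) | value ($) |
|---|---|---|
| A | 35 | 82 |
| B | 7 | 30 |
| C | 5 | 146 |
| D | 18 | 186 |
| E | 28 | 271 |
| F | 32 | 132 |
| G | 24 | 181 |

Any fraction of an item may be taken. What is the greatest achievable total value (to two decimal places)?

544.93

Ratios (sorted): C 29.20, D 10.33, E 9.68, G 7.54, B 4.29, F 4.12, A 2.34
take C (5 @ 146); take D (18 @ 186); take 22/28 of E → 212.93. Capacity used 45/45.
Total value = 544.93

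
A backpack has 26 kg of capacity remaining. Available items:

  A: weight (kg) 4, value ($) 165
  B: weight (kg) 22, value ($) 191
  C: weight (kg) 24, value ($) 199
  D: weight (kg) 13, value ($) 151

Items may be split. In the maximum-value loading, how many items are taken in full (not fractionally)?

Greedy by value/weight ratio, highest first.
Ratios (sorted): A 41.25, D 11.62, B 8.68, C 8.29
take A (4 @ 165); take D (13 @ 151); take 9/22 of B → 78.14. Capacity used 26/26.
2 item(s) taken whole; one partial (take 9/22 of B).

2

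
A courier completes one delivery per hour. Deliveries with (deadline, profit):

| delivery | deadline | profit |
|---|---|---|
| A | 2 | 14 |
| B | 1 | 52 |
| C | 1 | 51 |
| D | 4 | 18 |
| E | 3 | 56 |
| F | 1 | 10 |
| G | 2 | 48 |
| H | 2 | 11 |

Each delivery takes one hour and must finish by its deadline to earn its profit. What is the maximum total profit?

174

Profit order: E=56 B=52 C=51 G=48 D=18 A=14 H=11 F=10
Assign: E→slot 3, B→slot 1, C skipped, G→slot 2, D→slot 4, A skipped, H skipped, F skipped.
Slots: [1:B] [2:G] [3:E] [4:D]
Profit = 52 + 48 + 56 + 18 = 174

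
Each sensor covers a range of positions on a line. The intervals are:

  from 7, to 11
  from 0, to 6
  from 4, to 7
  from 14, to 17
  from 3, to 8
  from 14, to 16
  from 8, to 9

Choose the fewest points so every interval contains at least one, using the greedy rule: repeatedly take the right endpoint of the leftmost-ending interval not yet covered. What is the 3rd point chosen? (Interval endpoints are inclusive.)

Process intervals by earliest right end; each time one isn't hit yet, stab at its right endpoint.
By right end: [0,6]  [4,7]  [3,8]  [8,9]  [7,11]  [14,16]  [14,17]
[0,6] uncovered → point at 6; [8,9] uncovered → point at 9; [14,16] uncovered → point at 16.
Points: 6, 9, 16 (3 total).

16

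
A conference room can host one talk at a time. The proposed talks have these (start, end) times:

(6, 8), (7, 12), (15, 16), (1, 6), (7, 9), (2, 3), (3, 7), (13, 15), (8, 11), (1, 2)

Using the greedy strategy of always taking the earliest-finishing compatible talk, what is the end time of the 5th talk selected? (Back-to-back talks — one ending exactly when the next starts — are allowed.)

Order by finish time; keep every interval that doesn't clash with the previous kept one.
Sorted by end: (1,2)  (2,3)  (1,6)  (3,7)  (6,8)  (7,9)  (8,11)  (7,12)  (13,15)  (15,16)
take (1,2); take (2,3); take (3,7); take (7,9); skip (8,11); take (13,15); take (15,16).
Selected: (1,2) (2,3) (3,7) (7,9) (13,15) (15,16)

15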